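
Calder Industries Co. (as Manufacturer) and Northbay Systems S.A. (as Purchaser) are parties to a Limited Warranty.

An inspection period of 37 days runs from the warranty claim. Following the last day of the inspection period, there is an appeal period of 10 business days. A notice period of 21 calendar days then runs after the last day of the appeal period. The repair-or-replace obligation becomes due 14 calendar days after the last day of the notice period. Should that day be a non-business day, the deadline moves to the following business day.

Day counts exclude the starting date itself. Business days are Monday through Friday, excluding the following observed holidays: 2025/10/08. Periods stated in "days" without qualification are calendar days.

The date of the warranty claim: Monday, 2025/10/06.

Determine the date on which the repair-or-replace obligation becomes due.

2025/12/31

The last day of the inspection period: 37 calendar days after 2025/10/06 is 2025/11/12.
The last day of the appeal period: counting 10 business days from Wednesday, 2025/11/12 (Nov 13, Nov 14, Nov 17, Nov 18, Nov 19, Nov 20, Nov 21, Nov 24, Nov 25, Nov 26, skipping weekends) reaches Wednesday, 2025/11/26.
The last day of the notice period: 21 calendar days after 2025/11/26 is 2025/12/17.
Adding 14 calendar days to 2025/12/17 gives 2025/12/31, which is the date on which the repair-or-replace obligation becomes due. 2025/12/31 is a Wednesday and is not a listed holiday, so no roll-forward applies.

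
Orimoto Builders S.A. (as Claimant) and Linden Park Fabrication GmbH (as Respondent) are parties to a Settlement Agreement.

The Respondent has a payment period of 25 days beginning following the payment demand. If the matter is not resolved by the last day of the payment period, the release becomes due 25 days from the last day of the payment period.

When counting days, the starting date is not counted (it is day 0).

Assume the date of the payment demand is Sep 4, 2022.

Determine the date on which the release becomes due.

Oct 24, 2022

Adding 25 calendar days to Sep 4, 2022 gives Sep 29, 2022, which is the last day of the payment period.
Adding 25 calendar days to Sep 29, 2022 gives Oct 24, 2022, which is the date on which the release becomes due.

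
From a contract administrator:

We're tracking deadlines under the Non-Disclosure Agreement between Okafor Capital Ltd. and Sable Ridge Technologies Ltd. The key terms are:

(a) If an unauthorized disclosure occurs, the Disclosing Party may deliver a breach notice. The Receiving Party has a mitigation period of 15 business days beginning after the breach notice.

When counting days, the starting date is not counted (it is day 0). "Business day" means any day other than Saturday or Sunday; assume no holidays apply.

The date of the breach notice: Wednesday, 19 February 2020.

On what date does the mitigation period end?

The last day of the mitigation period: counting 15 business days from Wednesday, 19 February 2020 (Feb 20, Feb 21, Feb 24, Feb 25, …, Mar 9, Mar 10, Mar 11, skipping weekends) reaches Wednesday, 11 March 2020.

11 March 2020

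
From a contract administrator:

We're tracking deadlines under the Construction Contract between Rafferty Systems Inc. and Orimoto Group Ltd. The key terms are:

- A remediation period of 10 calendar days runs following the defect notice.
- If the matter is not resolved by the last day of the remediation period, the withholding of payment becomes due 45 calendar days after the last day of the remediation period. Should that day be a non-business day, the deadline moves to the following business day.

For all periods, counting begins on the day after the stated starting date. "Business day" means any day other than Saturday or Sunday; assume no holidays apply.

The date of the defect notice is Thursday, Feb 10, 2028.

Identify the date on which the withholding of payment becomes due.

The last day of the remediation period: 10 calendar days after Feb 10, 2028 is Feb 20, 2028.
The date on which the withholding of payment becomes due: 45 calendar days after Feb 20, 2028 is Apr 5, 2028. Apr 5, 2028 is a Wednesday, so no roll-forward applies.

Apr 5, 2028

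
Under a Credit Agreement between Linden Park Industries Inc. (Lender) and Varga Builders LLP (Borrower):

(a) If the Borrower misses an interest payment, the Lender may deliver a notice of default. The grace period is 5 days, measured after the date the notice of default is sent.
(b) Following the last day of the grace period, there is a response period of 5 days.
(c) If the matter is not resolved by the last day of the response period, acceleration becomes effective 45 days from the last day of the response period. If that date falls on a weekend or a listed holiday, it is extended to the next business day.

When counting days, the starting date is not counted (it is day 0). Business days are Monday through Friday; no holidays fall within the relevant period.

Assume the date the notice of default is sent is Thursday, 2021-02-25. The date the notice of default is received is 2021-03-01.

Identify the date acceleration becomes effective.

2021-04-21

The last day of the grace period: 5 calendar days after 2021-02-25 is 2021-03-02.
The last day of the response period: 5 calendar days after 2021-03-02 is 2021-03-07.
The date acceleration becomes effective: 45 calendar days after 2021-03-07 is 2021-04-21. 2021-04-21 is a Wednesday, so no roll-forward applies.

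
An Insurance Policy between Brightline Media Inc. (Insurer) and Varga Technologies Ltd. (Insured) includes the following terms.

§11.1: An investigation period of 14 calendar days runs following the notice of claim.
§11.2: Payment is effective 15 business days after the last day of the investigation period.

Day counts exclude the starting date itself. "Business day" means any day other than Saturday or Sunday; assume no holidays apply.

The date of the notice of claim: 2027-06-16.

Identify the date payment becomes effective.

2027-07-21

The last day of the investigation period: 14 calendar days after 2027-06-16 is 2027-06-30.
The date payment becomes effective: counting 15 business days from Wednesday, 2027-06-30 (Jul 1, Jul 2, Jul 5, Jul 6, …, Jul 19, Jul 20, Jul 21, skipping weekends) reaches Wednesday, 2027-07-21.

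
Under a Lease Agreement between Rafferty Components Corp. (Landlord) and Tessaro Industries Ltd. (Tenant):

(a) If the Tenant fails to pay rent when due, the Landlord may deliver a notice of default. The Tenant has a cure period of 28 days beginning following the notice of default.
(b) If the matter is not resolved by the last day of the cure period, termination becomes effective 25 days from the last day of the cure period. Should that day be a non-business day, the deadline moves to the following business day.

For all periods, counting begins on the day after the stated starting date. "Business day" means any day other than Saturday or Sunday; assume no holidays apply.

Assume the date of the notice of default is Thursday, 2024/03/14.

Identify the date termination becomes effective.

2024/05/06

The last day of the cure period: 28 calendar days after 2024/03/14 is 2024/04/11.
Adding 25 calendar days to 2024/04/11 gives 2024/05/06, which is the date termination becomes effective. 2024/05/06 is a Monday, so no roll-forward applies.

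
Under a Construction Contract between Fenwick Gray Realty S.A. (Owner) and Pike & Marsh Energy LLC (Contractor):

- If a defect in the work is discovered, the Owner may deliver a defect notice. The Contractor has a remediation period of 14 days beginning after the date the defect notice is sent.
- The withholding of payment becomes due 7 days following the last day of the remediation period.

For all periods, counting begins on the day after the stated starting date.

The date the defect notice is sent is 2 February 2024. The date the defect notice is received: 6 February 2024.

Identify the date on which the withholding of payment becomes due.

23 February 2024

Adding 14 calendar days to 2 February 2024 gives 16 February 2024, which is the last day of the remediation period.
Adding 7 calendar days to 16 February 2024 gives 23 February 2024, which is the date on which the withholding of payment becomes due.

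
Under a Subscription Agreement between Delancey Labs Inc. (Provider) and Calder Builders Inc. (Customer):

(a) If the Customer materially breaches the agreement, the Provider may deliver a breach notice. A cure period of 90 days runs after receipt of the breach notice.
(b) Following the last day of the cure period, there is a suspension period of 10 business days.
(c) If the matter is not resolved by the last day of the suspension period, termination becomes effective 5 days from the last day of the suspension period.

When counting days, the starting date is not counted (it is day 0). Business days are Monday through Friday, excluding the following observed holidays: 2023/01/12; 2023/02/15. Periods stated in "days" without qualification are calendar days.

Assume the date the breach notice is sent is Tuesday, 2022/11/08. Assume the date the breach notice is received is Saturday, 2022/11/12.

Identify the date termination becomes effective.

The last day of the cure period: 2022/11/12 + 90 days = 2023/02/10.
The last day of the suspension period: 10 business days after Friday, 2023/02/10, skipping weekends and the listed holiday on Feb 15 — Feb 13, Feb 14, Feb 16, Feb 17, Feb 20, Feb 21, Feb 22, Feb 23, Feb 24, Feb 27 — lands on Monday, 2023/02/27.
Adding 5 calendar days to 2023/02/27 gives 2023/03/04, which is the date termination becomes effective.

2023/03/04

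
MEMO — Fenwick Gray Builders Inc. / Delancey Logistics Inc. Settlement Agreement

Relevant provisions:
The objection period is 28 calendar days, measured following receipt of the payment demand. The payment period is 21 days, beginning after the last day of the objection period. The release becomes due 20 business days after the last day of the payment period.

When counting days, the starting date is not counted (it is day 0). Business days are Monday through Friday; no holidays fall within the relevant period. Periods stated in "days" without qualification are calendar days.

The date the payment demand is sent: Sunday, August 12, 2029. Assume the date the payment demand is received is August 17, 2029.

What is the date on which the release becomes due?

November 2, 2029

The last day of the objection period: 28 calendar days after August 17, 2029 is September 14, 2029.
The last day of the payment period: 21 calendar days after September 14, 2029 is October 5, 2029.
The date on which the release becomes due: counting 20 business days from Friday, October 5, 2029 (Oct 8, Oct 9, Oct 10, Oct 11, …, Oct 31, Nov 1, Nov 2, skipping weekends) reaches Friday, November 2, 2029.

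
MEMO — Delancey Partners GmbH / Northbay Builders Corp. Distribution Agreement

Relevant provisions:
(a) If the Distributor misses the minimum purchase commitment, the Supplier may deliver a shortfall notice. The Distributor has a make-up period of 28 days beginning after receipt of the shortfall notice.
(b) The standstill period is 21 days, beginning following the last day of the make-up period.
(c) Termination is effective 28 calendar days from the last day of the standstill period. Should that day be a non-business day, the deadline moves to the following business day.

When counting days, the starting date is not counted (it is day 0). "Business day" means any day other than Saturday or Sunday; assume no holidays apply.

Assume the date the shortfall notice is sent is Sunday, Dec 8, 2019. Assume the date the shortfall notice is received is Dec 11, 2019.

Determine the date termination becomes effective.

The last day of the make-up period: 28 calendar days after Dec 11, 2019 is Jan 8, 2020.
Adding 21 calendar days to Jan 8, 2020 gives Jan 29, 2020, which is the last day of the standstill period.
The date termination becomes effective: 28 calendar days after Jan 29, 2020 is Feb 26, 2020. Feb 26, 2020 is a Wednesday, so no roll-forward applies.

Feb 26, 2020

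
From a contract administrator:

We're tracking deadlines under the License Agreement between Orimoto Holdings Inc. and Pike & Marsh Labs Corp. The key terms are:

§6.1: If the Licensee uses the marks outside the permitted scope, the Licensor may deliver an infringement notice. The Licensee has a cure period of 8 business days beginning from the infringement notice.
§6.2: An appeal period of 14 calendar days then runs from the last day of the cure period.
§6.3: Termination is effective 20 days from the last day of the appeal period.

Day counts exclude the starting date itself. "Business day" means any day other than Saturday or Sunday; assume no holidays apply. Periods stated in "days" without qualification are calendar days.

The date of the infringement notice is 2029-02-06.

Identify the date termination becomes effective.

The last day of the cure period: 8 business days after Tuesday, 2029-02-06, skipping weekends — Feb 7, Feb 8, Feb 9, Feb 12, Feb 13, Feb 14, Feb 15, Feb 16 — lands on Friday, 2029-02-16.
The last day of the appeal period: 2029-02-16 + 14 days = 2029-03-02.
The date termination becomes effective: 20 calendar days after 2029-03-02 is 2029-03-22.

2029-03-22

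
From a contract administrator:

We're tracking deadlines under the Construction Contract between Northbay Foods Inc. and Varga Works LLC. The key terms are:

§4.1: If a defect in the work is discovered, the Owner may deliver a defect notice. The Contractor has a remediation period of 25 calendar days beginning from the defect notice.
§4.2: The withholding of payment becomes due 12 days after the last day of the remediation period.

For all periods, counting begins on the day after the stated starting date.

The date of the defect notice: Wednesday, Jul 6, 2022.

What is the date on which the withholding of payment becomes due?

Aug 12, 2022

The last day of the remediation period: Jul 6, 2022 + 25 days = Jul 31, 2022.
The date on which the withholding of payment becomes due: Jul 31, 2022 + 12 days = Aug 12, 2022.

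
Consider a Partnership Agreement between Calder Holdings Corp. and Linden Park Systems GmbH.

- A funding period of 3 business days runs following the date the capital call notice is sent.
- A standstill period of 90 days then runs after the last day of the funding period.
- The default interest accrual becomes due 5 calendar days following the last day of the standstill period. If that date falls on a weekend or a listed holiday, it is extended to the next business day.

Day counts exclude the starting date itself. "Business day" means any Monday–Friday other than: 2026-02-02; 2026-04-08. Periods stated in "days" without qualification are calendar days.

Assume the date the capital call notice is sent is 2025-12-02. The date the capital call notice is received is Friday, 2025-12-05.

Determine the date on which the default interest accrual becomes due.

From Tuesday, 2025-12-02, 3 business days (Dec 3, Dec 4, Dec 5, skipping weekends) brings us to Friday, 2025-12-05, which is the last day of the funding period.
The last day of the standstill period: 90 calendar days after 2025-12-05 is 2026-03-05.
The date on which the default interest accrual becomes due: 2026-03-05 + 5 days = 2026-03-10. 2026-03-10 is a Tuesday and is not a listed holiday, so no roll-forward applies.

2026-03-10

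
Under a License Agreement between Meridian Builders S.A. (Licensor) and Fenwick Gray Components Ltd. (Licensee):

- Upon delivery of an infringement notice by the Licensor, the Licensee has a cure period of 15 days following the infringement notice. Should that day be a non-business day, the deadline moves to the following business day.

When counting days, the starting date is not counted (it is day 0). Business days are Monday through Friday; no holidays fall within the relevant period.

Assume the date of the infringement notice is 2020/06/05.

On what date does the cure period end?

The last day of the cure period: 15 calendar days after 2020/06/05 is 2020/06/20. That falls on a Saturday, so it rolls to the next business day, Monday, 2020/06/22.

2020/06/22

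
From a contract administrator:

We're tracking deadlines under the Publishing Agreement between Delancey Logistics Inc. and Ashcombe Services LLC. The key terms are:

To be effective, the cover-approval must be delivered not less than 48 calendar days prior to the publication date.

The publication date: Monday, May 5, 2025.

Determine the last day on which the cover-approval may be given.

March 18, 2025

Counting back 48 calendar days from May 5, 2025 gives March 18, 2025.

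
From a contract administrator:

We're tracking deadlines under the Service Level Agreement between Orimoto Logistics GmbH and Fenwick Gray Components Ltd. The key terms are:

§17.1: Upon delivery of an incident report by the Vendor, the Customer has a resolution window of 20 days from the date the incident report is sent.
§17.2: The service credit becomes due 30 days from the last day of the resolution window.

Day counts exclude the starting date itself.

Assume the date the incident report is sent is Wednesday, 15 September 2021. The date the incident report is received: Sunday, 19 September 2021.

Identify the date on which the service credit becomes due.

The last day of the resolution window: 20 calendar days after 15 September 2021 is 5 October 2021.
Adding 30 calendar days to 5 October 2021 gives 4 November 2021, which is the date on which the service credit becomes due.

4 November 2021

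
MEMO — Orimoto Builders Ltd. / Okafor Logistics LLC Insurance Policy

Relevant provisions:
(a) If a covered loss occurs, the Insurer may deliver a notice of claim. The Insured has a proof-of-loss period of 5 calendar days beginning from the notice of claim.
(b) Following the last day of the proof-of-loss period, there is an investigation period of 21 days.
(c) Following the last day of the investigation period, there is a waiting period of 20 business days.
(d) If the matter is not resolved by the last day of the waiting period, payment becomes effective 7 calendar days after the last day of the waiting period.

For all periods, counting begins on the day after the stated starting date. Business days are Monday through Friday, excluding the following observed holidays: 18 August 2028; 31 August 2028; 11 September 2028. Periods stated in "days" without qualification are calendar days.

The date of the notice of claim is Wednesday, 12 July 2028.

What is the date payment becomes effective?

13 September 2028

The last day of the proof-of-loss period: 12 July 2028 + 5 days = 17 July 2028.
Adding 21 calendar days to 17 July 2028 gives 7 August 2028, which is the last day of the investigation period.
From Monday, 7 August 2028, 20 business days (Aug 8, Aug 9, Aug 10, Aug 11, …, Sep 4, Sep 5, Sep 6, skipping weekends and the listed holidays on Aug 18, Aug 31) brings us to Wednesday, 6 September 2028, which is the last day of the waiting period.
The date payment becomes effective: 6 September 2028 + 7 days = 13 September 2028.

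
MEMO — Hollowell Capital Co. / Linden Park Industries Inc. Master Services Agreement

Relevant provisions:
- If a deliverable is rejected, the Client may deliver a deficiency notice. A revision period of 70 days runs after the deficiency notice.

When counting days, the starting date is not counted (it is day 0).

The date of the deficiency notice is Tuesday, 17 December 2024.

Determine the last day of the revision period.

Adding 70 calendar days to 17 December 2024 gives 25 February 2025, which is the last day of the revision period.

25 February 2025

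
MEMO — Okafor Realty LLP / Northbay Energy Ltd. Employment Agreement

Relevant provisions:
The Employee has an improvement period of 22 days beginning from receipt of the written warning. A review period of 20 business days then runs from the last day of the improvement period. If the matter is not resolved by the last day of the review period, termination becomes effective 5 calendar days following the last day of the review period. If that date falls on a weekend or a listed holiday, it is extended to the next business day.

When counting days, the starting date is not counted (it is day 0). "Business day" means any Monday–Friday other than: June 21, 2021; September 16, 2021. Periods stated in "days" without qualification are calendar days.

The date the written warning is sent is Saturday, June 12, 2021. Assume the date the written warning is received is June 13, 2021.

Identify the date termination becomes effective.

The last day of the improvement period: June 13, 2021 + 22 days = July 5, 2021.
From Monday, July 5, 2021, 20 business days (Jul 6, Jul 7, Jul 8, Jul 9, …, Jul 29, Jul 30, Aug 2, skipping weekends) brings us to Monday, August 2, 2021, which is the last day of the review period.
Adding 5 calendar days to August 2, 2021 gives August 7, 2021, which is the date termination becomes effective. That falls on a Saturday, so it rolls to the next business day, Monday, August 9, 2021.

August 9, 2021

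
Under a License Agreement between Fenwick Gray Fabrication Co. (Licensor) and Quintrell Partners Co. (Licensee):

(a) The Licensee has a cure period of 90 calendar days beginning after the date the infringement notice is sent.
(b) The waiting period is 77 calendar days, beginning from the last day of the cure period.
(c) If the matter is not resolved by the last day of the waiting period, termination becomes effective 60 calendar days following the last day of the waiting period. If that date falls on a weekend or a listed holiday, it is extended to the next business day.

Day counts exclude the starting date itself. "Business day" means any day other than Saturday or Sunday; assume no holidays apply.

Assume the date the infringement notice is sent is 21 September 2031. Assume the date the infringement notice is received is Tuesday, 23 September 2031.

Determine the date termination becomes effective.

5 May 2032

The last day of the cure period: 90 calendar days after 21 September 2031 is 20 December 2031.
The last day of the waiting period: 20 December 2031 + 77 days = 6 March 2032.
Adding 60 calendar days to 6 March 2032 gives 5 May 2032, which is the date termination becomes effective. 5 May 2032 is a Wednesday, so no roll-forward applies.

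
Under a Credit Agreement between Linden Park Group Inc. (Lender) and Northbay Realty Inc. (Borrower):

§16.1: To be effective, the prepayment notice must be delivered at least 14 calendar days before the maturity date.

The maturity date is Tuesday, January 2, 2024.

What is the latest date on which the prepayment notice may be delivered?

Counting back 14 calendar days from January 2, 2024 gives December 19, 2023.

December 19, 2023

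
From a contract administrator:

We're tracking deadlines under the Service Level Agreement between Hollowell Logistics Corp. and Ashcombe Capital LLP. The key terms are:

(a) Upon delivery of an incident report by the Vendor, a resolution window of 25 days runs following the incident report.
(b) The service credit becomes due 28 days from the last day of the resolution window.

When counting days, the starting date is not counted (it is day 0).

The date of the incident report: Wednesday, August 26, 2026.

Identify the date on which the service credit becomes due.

The last day of the resolution window: 25 calendar days after August 26, 2026 is September 20, 2026.
The date on which the service credit becomes due: September 20, 2026 + 28 days = October 18, 2026.

October 18, 2026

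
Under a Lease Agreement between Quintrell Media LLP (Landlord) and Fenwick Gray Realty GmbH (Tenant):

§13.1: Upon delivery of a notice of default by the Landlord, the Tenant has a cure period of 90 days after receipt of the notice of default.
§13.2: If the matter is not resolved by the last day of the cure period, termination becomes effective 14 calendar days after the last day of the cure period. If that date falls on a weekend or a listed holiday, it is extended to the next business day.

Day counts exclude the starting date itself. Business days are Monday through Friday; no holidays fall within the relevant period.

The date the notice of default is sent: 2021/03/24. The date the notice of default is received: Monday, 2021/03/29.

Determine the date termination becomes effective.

The last day of the cure period: 2021/03/29 + 90 days = 2021/06/27.
The date termination becomes effective: 2021/06/27 + 14 days = 2021/07/11. That falls on a Sunday, so it rolls to the next business day, Monday, 2021/07/12.

2021/07/12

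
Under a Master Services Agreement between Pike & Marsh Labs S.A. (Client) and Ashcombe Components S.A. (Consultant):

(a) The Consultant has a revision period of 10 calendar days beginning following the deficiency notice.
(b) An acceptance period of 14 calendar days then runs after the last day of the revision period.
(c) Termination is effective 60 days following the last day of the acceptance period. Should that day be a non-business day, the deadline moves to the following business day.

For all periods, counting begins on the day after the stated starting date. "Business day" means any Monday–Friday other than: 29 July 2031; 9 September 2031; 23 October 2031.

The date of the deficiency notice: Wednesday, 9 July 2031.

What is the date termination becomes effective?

1 October 2031

Adding 10 calendar days to 9 July 2031 gives 19 July 2031, which is the last day of the revision period.
The last day of the acceptance period: 14 calendar days after 19 July 2031 is 2 August 2031.
The date termination becomes effective: 2 August 2031 + 60 days = 1 October 2031. 1 October 2031 is a Wednesday and is not a listed holiday, so no roll-forward applies.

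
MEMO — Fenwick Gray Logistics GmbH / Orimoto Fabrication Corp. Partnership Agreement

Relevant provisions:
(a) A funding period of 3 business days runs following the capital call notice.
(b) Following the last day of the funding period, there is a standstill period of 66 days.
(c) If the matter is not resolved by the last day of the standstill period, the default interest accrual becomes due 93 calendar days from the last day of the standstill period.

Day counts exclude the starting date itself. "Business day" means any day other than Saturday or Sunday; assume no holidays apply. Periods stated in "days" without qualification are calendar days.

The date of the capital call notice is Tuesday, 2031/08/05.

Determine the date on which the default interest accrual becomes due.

From Tuesday, 2031/08/05, 3 business days (Aug 6, Aug 7, Aug 8, skipping weekends) brings us to Friday, 2031/08/08, which is the last day of the funding period.
The last day of the standstill period: 66 calendar days after 2031/08/08 is 2031/10/13.
The date on which the default interest accrual becomes due: 2031/10/13 + 93 days = 2032/01/14.

2032/01/14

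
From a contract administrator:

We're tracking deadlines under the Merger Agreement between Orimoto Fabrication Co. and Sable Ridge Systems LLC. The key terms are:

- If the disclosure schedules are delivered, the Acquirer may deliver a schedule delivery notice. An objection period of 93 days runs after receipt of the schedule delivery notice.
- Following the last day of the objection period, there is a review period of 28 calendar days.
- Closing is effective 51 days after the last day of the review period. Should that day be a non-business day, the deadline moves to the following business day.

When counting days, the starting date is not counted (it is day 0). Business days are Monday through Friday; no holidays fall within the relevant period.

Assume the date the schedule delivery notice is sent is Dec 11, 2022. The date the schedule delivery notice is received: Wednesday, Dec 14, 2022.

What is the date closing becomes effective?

Jun 5, 2023

The last day of the objection period: Dec 14, 2022 + 93 days = Mar 17, 2023.
The last day of the review period: 28 calendar days after Mar 17, 2023 is Apr 14, 2023.
The date closing becomes effective: Apr 14, 2023 + 51 days = Jun 4, 2023. That falls on a Sunday, so it rolls to the next business day, Monday, Jun 5, 2023.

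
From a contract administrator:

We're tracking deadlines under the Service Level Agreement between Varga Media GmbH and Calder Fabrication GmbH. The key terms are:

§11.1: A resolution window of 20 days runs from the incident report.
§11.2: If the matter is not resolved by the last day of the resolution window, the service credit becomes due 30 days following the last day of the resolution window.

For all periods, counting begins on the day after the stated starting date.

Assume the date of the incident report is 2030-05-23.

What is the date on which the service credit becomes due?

2030-07-12

The last day of the resolution window: 20 calendar days after 2030-05-23 is 2030-06-12.
The date on which the service credit becomes due: 2030-06-12 + 30 days = 2030-07-12.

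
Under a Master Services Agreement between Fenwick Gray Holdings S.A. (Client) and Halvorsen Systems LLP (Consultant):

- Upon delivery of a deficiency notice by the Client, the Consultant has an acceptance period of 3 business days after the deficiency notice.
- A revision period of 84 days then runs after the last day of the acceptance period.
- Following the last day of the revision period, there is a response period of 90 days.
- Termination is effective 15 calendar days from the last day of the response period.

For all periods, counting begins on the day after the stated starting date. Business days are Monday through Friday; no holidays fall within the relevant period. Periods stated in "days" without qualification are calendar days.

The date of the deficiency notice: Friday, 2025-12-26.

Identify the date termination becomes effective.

The last day of the acceptance period: 3 business days after Friday, 2025-12-26, skipping weekends — Dec 29, Dec 30, Dec 31 — lands on Wednesday, 2025-12-31.
Adding 84 calendar days to 2025-12-31 gives 2026-03-25, which is the last day of the revision period.
The last day of the response period: 2026-03-25 + 90 days = 2026-06-23.
Adding 15 calendar days to 2026-06-23 gives 2026-07-08, which is the date termination becomes effective.

2026-07-08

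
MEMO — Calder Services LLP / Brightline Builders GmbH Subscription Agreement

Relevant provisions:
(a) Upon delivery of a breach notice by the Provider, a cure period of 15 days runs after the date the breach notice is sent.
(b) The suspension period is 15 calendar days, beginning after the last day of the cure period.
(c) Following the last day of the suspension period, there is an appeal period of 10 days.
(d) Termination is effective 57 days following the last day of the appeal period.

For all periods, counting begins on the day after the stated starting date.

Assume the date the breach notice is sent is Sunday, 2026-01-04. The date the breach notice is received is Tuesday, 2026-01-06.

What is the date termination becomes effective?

The last day of the cure period: 15 calendar days after 2026-01-04 is 2026-01-19.
Adding 15 calendar days to 2026-01-19 gives 2026-02-03, which is the last day of the suspension period.
The last day of the appeal period: 2026-02-03 + 10 days = 2026-02-13.
The date termination becomes effective: 57 calendar days after 2026-02-13 is 2026-04-11.

2026-04-11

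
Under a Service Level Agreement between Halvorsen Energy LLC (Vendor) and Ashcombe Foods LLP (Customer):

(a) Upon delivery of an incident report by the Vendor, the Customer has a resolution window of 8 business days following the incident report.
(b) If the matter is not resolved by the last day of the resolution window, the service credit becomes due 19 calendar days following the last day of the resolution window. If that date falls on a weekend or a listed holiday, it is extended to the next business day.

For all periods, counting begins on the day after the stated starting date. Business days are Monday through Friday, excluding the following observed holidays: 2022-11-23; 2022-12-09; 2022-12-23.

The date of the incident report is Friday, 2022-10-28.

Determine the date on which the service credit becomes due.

2022-11-28

From Friday, 2022-10-28, 8 business days (Oct 31, Nov 1, Nov 2, Nov 3, Nov 4, Nov 7, Nov 8, Nov 9, skipping weekends) brings us to Wednesday, 2022-11-09, which is the last day of the resolution window.
The date on which the service credit becomes due: 19 calendar days after 2022-11-09 is 2022-11-28. 2022-11-28 is a Monday and is not a listed holiday, so no roll-forward applies.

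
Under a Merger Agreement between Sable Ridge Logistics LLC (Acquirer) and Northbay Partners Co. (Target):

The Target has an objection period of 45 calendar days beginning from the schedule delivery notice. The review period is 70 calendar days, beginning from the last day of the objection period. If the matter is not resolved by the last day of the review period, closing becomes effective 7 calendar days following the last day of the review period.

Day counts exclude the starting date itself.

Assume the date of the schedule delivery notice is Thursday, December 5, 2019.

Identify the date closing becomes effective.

April 5, 2020

The last day of the objection period: 45 calendar days after December 5, 2019 is January 19, 2020.
The last day of the review period: 70 calendar days after January 19, 2020 is March 29, 2020.
The date closing becomes effective: 7 calendar days after March 29, 2020 is April 5, 2020.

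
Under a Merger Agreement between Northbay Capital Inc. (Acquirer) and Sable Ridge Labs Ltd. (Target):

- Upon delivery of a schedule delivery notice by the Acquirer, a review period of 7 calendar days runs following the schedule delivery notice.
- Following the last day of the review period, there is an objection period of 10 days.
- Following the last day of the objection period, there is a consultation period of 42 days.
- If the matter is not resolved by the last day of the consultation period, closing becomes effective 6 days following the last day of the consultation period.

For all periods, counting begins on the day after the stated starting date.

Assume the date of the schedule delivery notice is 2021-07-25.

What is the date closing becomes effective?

2021-09-28

The last day of the review period: 2021-07-25 + 7 days = 2021-08-01.
The last day of the objection period: 2021-08-01 + 10 days = 2021-08-11.
The last day of the consultation period: 2021-08-11 + 42 days = 2021-09-22.
Adding 6 calendar days to 2021-09-22 gives 2021-09-28, which is the date closing becomes effective.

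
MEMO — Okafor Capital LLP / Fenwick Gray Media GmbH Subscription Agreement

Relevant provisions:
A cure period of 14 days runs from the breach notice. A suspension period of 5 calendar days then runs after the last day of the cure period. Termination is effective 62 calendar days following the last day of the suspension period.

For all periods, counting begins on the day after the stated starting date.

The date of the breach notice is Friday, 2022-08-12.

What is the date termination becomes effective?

2022-11-01

The last day of the cure period: 2022-08-12 + 14 days = 2022-08-26.
Adding 5 calendar days to 2022-08-26 gives 2022-08-31, which is the last day of the suspension period.
The date termination becomes effective: 62 calendar days after 2022-08-31 is 2022-11-01.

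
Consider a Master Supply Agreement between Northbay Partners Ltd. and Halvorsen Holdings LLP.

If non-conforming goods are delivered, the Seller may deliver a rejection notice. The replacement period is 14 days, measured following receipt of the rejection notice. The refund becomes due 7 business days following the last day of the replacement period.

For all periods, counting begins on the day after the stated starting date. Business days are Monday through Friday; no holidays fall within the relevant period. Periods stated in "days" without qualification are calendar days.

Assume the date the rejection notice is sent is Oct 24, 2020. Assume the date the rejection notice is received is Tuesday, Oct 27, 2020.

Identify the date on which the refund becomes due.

Nov 19, 2020

Adding 14 calendar days to Oct 27, 2020 gives Nov 10, 2020, which is the last day of the replacement period.
The date on which the refund becomes due: 7 business days after Tuesday, Nov 10, 2020, skipping weekends — Nov 11, Nov 12, Nov 13, Nov 16, Nov 17, Nov 18, Nov 19 — lands on Thursday, Nov 19, 2020.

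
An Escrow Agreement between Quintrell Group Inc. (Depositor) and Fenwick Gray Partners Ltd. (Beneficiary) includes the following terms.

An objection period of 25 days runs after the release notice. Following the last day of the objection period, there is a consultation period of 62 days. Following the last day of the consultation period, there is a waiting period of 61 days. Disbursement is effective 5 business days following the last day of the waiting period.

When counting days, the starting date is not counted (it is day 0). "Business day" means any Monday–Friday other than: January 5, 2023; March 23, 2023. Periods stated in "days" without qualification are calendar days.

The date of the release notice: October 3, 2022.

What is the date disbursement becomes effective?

March 7, 2023

The last day of the objection period: October 3, 2022 + 25 days = October 28, 2022.
The last day of the consultation period: October 28, 2022 + 62 days = December 29, 2022.
Adding 61 calendar days to December 29, 2022 gives February 28, 2023, which is the last day of the waiting period.
From Tuesday, February 28, 2023, 5 business days (Mar 1, Mar 2, Mar 3, Mar 6, Mar 7, skipping weekends) brings us to Tuesday, March 7, 2023, which is the date disbursement becomes effective.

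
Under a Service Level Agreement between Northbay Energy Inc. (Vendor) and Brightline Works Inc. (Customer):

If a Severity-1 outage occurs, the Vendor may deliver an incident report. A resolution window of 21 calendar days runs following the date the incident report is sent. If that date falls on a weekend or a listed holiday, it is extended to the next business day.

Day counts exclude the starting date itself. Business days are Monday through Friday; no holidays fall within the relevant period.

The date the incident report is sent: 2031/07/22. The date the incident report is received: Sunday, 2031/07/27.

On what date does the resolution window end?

The last day of the resolution window: 21 calendar days after 2031/07/22 is 2031/08/12. 2031/08/12 is a Tuesday, so no roll-forward applies.

2031/08/12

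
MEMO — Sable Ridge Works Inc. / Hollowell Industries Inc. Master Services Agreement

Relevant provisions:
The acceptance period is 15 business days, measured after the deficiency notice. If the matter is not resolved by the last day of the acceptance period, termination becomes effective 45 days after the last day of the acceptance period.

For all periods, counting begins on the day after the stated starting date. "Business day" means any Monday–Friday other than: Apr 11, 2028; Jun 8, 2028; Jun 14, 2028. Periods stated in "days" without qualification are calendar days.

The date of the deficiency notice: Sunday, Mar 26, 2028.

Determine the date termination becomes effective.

The last day of the acceptance period: counting 15 business days from Sunday, Mar 26, 2028 (Mar 27, Mar 28, Mar 29, Mar 30, …, Apr 13, Apr 14, Apr 17, skipping weekends and the listed holiday on Apr 11) reaches Monday, Apr 17, 2028.
The date termination becomes effective: 45 calendar days after Apr 17, 2028 is Jun 1, 2028.

Jun 1, 2028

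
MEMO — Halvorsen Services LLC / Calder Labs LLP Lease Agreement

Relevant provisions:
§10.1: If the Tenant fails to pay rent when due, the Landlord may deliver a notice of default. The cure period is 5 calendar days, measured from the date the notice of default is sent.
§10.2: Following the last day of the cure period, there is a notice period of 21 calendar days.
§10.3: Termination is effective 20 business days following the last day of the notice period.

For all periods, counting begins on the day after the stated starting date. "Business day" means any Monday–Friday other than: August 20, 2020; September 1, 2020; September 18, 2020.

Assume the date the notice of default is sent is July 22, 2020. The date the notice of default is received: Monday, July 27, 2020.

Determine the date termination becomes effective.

September 16, 2020

The last day of the cure period: July 22, 2020 + 5 days = July 27, 2020.
The last day of the notice period: July 27, 2020 + 21 days = August 17, 2020.
From Monday, August 17, 2020, 20 business days (Aug 18, Aug 19, Aug 21, Aug 24, …, Sep 14, Sep 15, Sep 16, skipping weekends and the listed holidays on Aug 20, Sep 1) brings us to Wednesday, September 16, 2020, which is the date termination becomes effective.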